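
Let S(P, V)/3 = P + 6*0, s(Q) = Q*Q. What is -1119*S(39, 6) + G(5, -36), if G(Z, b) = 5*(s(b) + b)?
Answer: -124623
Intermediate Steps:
s(Q) = Q**2
G(Z, b) = 5*b + 5*b**2 (G(Z, b) = 5*(b**2 + b) = 5*(b + b**2) = 5*b + 5*b**2)
S(P, V) = 3*P (S(P, V) = 3*(P + 6*0) = 3*(P + 0) = 3*P)
-1119*S(39, 6) + G(5, -36) = -3357*39 + 5*(-36)*(1 - 36) = -1119*117 + 5*(-36)*(-35) = -130923 + 6300 = -124623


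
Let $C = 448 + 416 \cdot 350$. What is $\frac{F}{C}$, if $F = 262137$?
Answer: $\frac{262137}{146048} \approx 1.7949$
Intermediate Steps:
$C = 146048$ ($C = 448 + 145600 = 146048$)
$\frac{F}{C} = \frac{262137}{146048}$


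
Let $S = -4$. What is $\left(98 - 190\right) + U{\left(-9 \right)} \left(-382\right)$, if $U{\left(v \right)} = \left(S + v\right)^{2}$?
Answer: $-64650$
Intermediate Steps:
$U{\left(v \right)} = \left(-4 + v\right)^{2}$
$\left(98 - 190\right) + U{\left(-9 \right)} \left(-382\right) = \left(98 - 190\right) + \left(-4 - 9\right)^{2} \left(-382\right) = \left(98 - 190\right) + \left(-13\right)^{2} \left(-382\right) = -92 + 169 \left(-382\right) = -92 - 64558 = -64650$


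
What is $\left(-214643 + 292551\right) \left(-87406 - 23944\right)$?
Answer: $-8675055800$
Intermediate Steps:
$\left(-214643 + 292551\right) \left(-87406 - 23944\right) = 77908 \left(-111350\right) = -8675055800$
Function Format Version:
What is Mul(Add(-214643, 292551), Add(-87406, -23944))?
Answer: -8675055800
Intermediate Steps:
Mul(Add(-214643, 292551), Add(-87406, -23944)) = Mul(77908, -111350) = -8675055800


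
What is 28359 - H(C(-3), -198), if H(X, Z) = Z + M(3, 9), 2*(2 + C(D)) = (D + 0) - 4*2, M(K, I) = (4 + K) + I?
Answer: 28541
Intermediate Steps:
M(K, I) = 4 + I + K
C(D) = -6 + D/2 (C(D) = -2 + ((D + 0) - 4*2)/2 = -2 + (D - 8)/2 = -2 + (-8 + D)/2 = -2 + (-4 + D/2) = -6 + D/2)
H(X, Z) = 16 + Z (H(X, Z) = Z + (4 + 9 + 3) = Z + 16 = 16 + Z)
28359 - H(C(-3), -198) = 28359 - (16 - 198) = 28359 - 1*(-182) = 28359 + 182 = 28541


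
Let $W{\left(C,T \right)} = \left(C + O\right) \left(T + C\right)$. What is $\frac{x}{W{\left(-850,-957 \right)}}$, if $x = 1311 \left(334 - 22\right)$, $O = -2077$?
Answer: $\frac{31464}{406853} \approx 0.077335$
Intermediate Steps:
$x = 409032$ ($x = 1311 \cdot 312 = 409032$)
$W{\left(C,T \right)} = \left(-2077 + C\right) \left(C + T\right)$ ($W{\left(C,T \right)} = \left(C - 2077\right) \left(T + C\right) = \left(-2077 + C\right) \left(C + T\right)$)
$\frac{x}{W{\left(-850,-957 \right)}} = \frac{409032}{\left(-850\right)^{2} - -1765450 - -1987689 - -813450} = \frac{409032}{722500 + 1765450 + 1987689 + 813450} = \frac{409032}{5289089} = 409032 \cdot \frac{1}{5289089} = \frac{31464}{406853}$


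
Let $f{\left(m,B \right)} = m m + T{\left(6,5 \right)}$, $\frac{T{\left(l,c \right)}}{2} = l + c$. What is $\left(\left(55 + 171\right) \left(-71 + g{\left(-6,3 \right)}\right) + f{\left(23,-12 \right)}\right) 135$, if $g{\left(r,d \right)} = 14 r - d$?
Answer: $-4746195$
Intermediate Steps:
$T{\left(l,c \right)} = 2 c + 2 l$ ($T{\left(l,c \right)} = 2 \left(l + c\right) = 2 \left(c + l\right) = 2 c + 2 l$)
$g{\left(r,d \right)} = - d + 14 r$
$f{\left(m,B \right)} = 22 + m^{2}$ ($f{\left(m,B \right)} = m m + \left(2 \cdot 5 + 2 \cdot 6\right) = m^{2} + \left(10 + 12\right) = m^{2} + 22 = 22 + m^{2}$)
$\left(\left(55 + 171\right) \left(-71 + g{\left(-6,3 \right)}\right) + f{\left(23,-12 \right)}\right) 135 = \left(\left(55 + 171\right) \left(-71 + \left(\left(-1\right) 3 + 14 \left(-6\right)\right)\right) + \left(22 + 23^{2}\right)\right) 135 = \left(226 \left(-71 - 87\right) + \left(22 + 529\right)\right) 135 = \left(226 \left(-71 - 87\right) + 551\right) 135 = \left(226 \left(-158\right) + 551\right) 135 = \left(-35708 + 551\right) 135 = \left(-35157\right) 135 = -4746195$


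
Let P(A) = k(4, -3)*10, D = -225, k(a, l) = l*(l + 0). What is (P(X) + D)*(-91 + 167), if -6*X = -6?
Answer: -10260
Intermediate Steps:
k(a, l) = l**2 (k(a, l) = l*l = l**2)
X = 1 (X = -1/6*(-6) = 1)
P(A) = 90 (P(A) = (-3)**2*10 = 9*10 = 90)
(P(X) + D)*(-91 + 167) = (90 - 225)*(-91 + 167) = -135*76 = -10260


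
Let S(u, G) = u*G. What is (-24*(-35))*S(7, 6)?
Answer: 35280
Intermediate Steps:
S(u, G) = G*u
(-24*(-35))*S(7, 6) = (-24*(-35))*(6*7) = 840*42 = 35280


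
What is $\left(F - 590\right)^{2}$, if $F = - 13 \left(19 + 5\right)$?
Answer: $813604$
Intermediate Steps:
$F = -312$ ($F = \left(-13\right) 24 = -312$)
$\left(F - 590\right)^{2} = \left(-312 - 590\right)^{2} = \left(-902\right)^{2} = 813604$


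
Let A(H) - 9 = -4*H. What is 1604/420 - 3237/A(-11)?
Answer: -318632/5565 ≈ -57.256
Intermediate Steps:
A(H) = 9 - 4*H
1604/420 - 3237/A(-11) = 1604/420 - 3237/(9 - 4*(-11)) = 1604*(1/420) - 3237/(9 + 44) = 401/105 - 3237/53 = -318632/5565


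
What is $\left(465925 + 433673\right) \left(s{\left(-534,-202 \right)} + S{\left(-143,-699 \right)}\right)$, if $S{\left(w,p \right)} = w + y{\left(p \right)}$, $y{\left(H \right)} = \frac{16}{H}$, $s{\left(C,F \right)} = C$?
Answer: $- \frac{141908285974}{233} \approx -6.0905 \cdot 10^{8}$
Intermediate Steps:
$S{\left(w,p \right)} = w + \frac{16}{p}$
$\left(465925 + 433673\right) \left(s{\left(-534,-202 \right)} + S{\left(-143,-699 \right)}\right) = \left(465925 + 433673\right) \left(-534 - \left(143 - \frac{16}{-699}\right)\right) = 899598 \left(-534 + \left(-143 + 16 \left(- \frac{1}{699}\right)\right)\right) = 899598 \left(-534 - \frac{99973}{699}\right) = 899598 \left(- \frac{473239}{699}\right) = - \frac{141908285974}{233}$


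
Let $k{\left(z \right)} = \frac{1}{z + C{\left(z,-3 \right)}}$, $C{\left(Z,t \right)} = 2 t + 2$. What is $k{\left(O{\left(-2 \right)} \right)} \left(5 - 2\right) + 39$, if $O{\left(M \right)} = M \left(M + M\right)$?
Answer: $\frac{159}{4} \approx 39.75$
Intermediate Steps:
$O{\left(M \right)} = 2 M^{2}$ ($O{\left(M \right)} = M 2 M = 2 M^{2}$)
$C{\left(Z,t \right)} = 2 + 2 t$
$k{\left(z \right)} = \frac{1}{-4 + z}$ ($k{\left(z \right)} = \frac{1}{z + \left(2 + 2 \left(-3\right)\right)} = \frac{1}{z + \left(2 - 6\right)} = \frac{1}{z - 4} = \frac{1}{-4 + z}$)
$k{\left(O{\left(-2 \right)} \right)} \left(5 - 2\right) + 39 = \frac{5 - 2}{-4 + 2 \left(-2\right)^{2}} + 39 = \frac{5 - 2}{-4 + 2 \cdot 4} + 39 = \frac{1}{-4 + 8} \cdot 3 + 39 = \frac{1}{4} \cdot 3 + 39 = \frac{3}{4} + 39 = \frac{159}{4}$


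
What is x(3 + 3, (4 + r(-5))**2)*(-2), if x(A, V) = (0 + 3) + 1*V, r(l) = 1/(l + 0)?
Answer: -872/25 ≈ -34.880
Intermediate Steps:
r(l) = 1/l
x(A, V) = 3 + V
x(3 + 3, (4 + r(-5))**2)*(-2) = (3 + (4 + 1/(-5))**2)*(-2) = (3 + (4 - 1/5)**2)*(-2) = (3 + (19/5)**2)*(-2) = (3 + 361/25)*(-2) = (436/25)*(-2) = -872/25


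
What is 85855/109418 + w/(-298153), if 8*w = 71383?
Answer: 98486410713/130493219816 ≈ 0.75472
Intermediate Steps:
w = 71383/8 (w = (⅛)*71383 = 71383/8 ≈ 8922.9)
85855/109418 + w/(-298153) = 85855/109418 + (71383/8)/(-298153) = 85855*(1/109418) + (71383/8)*(-1/298153) = 85855/109418 - 71383/2385224 = 98486410713/130493219816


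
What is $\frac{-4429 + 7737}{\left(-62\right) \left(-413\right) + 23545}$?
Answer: $\frac{3308}{49151} \approx 0.067303$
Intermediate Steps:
$\frac{-4429 + 7737}{\left(-62\right) \left(-413\right) + 23545} = \frac{3308}{25606 + 23545} = \frac{3308}{49151}$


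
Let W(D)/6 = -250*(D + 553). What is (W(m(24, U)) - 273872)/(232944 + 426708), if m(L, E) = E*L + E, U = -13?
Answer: -153968/164913 ≈ -0.93363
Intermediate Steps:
m(L, E) = E + E*L
W(D) = -829500 - 1500*D (W(D) = 6*(-250*(D + 553)) = 6*(-250*(553 + D)) = 6*(-138250 - 250*D) = -829500 - 1500*D)
(W(m(24, U)) - 273872)/(232944 + 426708) = ((-829500 - (-19500)*(1 + 24)) - 273872)/(232944 + 426708) = ((-829500 - (-19500)*25) - 273872)/659652 = ((-829500 - 1500*(-325)) - 273872)*(1/659652) = ((-829500 + 487500) - 273872)*(1/659652) = (-342000 - 273872)*(1/659652) = -615872*1/659652 = -153968/164913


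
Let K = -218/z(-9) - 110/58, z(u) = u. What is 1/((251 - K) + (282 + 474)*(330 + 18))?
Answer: 261/68725652 ≈ 3.7977e-6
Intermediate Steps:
K = 5827/261 (K = -218/(-9) - 110/58 = -218*(-⅑) - 110*1/58 = 218/9 - 55/29 = 5827/261 ≈ 22.326)
1/((251 - K) + (282 + 474)*(330 + 18)) = 1/((251 - 1*5827/261) + (282 + 474)*(330 + 18)) = 1/((251 - 5827/261) + 756*348) = 1/(59684/261 + 263088) = 1/(68725652/261) = 261/68725652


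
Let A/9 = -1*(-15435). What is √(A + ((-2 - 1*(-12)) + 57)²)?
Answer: 2*√35851 ≈ 378.69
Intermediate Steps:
A = 138915 (A = 9*(-1*(-15435)) = 9*15435 = 138915)
√(A + ((-2 - 1*(-12)) + 57)²) = √(138915 + ((-2 - 1*(-12)) + 57)²) = √(138915 + ((-2 + 12) + 57)²) = √(138915 + (10 + 57)²) = √(138915 + 67²) = √(138915 + 4489) = √143404 = 2*√35851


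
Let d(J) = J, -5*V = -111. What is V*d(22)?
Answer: 2442/5 ≈ 488.40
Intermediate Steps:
V = 111/5 (V = -⅕*(-111) = 111/5 ≈ 22.200)
V*d(22) = (111/5)*22 = 2442/5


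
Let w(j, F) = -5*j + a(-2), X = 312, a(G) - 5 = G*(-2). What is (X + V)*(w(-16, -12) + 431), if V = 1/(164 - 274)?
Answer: 1784588/11 ≈ 1.6224e+5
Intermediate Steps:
a(G) = 5 - 2*G (a(G) = 5 + G*(-2) = 5 - 2*G)
V = -1/110 (V = 1/(-110) = -1/110 ≈ -0.0090909)
w(j, F) = 9 - 5*j (w(j, F) = -5*j + (5 - 2*(-2)) = -5*j + (5 + 4) = -5*j + 9 = 9 - 5*j)
(X + V)*(w(-16, -12) + 431) = (312 - 1/110)*((9 - 5*(-16)) + 431) = 34319*((9 + 80) + 431)/110 = 34319*(89 + 431)/110 = (34319/110)*520 = 1784588/11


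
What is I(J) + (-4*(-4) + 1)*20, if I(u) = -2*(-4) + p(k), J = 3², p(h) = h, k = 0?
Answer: 348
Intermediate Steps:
J = 9
I(u) = 8 (I(u) = -2*(-4) + 0 = 8 + 0 = 8)
I(J) + (-4*(-4) + 1)*20 = 8 + (-4*(-4) + 1)*20 = 8 + (16 + 1)*20 = 8 + 17*20 = 8 + 340 = 348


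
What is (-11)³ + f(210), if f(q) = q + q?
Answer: -911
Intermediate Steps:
f(q) = 2*q
(-11)³ + f(210) = (-11)³ + 2*210 = -1331 + 420 = -911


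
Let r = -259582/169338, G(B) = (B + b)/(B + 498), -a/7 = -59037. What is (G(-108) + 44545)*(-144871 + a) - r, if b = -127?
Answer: 1012233282791353/84669 ≈ 1.1955e+10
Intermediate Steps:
a = 413259 (a = -7*(-59037) = 413259)
G(B) = (-127 + B)/(498 + B) (G(B) = (B - 127)/(B + 498) = (-127 + B)/(498 + B))
r = -129791/84669 (r = -259582*1/169338 = -129791/84669 ≈ -1.5329)
(G(-108) + 44545)*(-144871 + a) - r = ((-127 - 108)/(498 - 108) + 44545)*(-144871 + 413259) - 1*(-129791/84669) = (-235/390 + 44545)*268388 + 129791/84669 = ((1/390)*(-235) + 44545)*268388 + 129791/84669 = (-47/78 + 44545)*268388 + 129791/84669 = (3474463/78)*268388 + 129791/84669 = 466252087822/39 + 129791/84669 = 1012233282791353/84669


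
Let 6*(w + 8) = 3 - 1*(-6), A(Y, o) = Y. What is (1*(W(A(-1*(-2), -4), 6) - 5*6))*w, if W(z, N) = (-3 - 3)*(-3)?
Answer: 78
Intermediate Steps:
W(z, N) = 18 (W(z, N) = -6*(-3) = 18)
w = -13/2 (w = -8 + (3 - 1*(-6))/6 = -8 + (3 + 6)/6 = -8 + (⅙)*9 = -8 + 3/2 = -13/2 ≈ -6.5000)
(1*(W(A(-1*(-2), -4), 6) - 5*6))*w = (1*(18 - 5*6))*(-13/2) = (1*(18 - 30))*(-13/2) = (1*(-12))*(-13/2) = -12*(-13/2) = 78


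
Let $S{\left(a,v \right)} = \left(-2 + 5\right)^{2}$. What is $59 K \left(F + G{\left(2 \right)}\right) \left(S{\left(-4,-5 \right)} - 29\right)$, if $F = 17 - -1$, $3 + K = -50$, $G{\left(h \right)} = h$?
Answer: $1250800$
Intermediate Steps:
$K = -53$ ($K = -3 - 50 = -53$)
$S{\left(a,v \right)} = 9$ ($S{\left(a,v \right)} = 3^{2} = 9$)
$F = 18$ ($F = 17 + 1 = 18$)
$59 K \left(F + G{\left(2 \right)}\right) \left(S{\left(-4,-5 \right)} - 29\right) = 59 \left(-53\right) \left(18 + 2\right) \left(9 - 29\right) = - 3127 \cdot 20 \left(-20\right) = \left(-3127\right) \left(-400\right) = 1250800$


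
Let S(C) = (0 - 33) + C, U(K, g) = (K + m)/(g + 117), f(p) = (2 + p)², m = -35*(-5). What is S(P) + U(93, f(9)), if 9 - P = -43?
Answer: 2395/119 ≈ 20.126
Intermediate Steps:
P = 52 (P = 9 - 1*(-43) = 9 + 43 = 52)
m = 175
U(K, g) = (175 + K)/(117 + g) (U(K, g) = (K + 175)/(g + 117) = (175 + K)/(117 + g))
S(C) = -33 + C
S(P) + U(93, f(9)) = (-33 + 52) + (175 + 93)/(117 + (2 + 9)²) = 19 + 268/(117 + 11²) = 19 + 268/(117 + 121) = 19 + 268/238 = 19 + (1/238)*268 = 19 + 134/119 = 2395/119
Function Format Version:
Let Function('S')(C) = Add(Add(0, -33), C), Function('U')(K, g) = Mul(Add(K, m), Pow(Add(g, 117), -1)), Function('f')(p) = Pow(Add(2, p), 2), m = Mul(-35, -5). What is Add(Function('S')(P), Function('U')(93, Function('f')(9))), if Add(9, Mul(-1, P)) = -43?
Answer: Rational(2395, 119) ≈ 20.126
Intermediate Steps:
P = 52 (P = Add(9, Mul(-1, -43)) = Add(9, 43) = 52)
m = 175
Function('U')(K, g) = Mul(Pow(Add(117, g), -1), Add(175, K)) (Function('U')(K, g) = Mul(Add(K, 175), Pow(Add(g, 117), -1)) = Mul(Add(175, K), Pow(Add(117, g), -1)) = Mul(Pow(Add(117, g), -1), Add(175, K)))
Function('S')(C) = Add(-33, C)
Add(Function('S')(P), Function('U')(93, Function('f')(9))) = Add(Add(-33, 52), Mul(Pow(Add(117, Pow(Add(2, 9), 2)), -1), Add(175, 93))) = Add(19, Mul(Pow(Add(117, Pow(11, 2)), -1), 268)) = Add(19, Mul(Pow(Add(117, 121), -1), 268)) = Add(19, Mul(Pow(238, -1), 268)) = Add(19, Mul(Rational(1, 238), 268)) = Add(19, Rational(134, 119)) = Rational(2395, 119)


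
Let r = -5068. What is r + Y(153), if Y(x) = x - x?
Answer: -5068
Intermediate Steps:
Y(x) = 0
r + Y(153) = -5068 + 0 = -5068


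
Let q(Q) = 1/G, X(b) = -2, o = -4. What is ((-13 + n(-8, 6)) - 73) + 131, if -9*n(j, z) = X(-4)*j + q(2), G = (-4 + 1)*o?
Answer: 4667/108 ≈ 43.213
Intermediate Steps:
G = 12 (G = (-4 + 1)*(-4) = -3*(-4) = 12)
q(Q) = 1/12
n(j, z) = -1/108 + 2*j/9 (n(j, z) = -(-2*j + 1/12)/9 = -(1/12 - 2*j)/9 = -1/108 + 2*j/9)
((-13 + n(-8, 6)) - 73) + 131 = ((-13 + (-1/108 + (2/9)*(-8))) - 73) + 131 = ((-13 + (-1/108 - 16/9)) - 73) + 131 = ((-13 - 193/108) - 73) + 131 = (-1597/108 - 73) + 131 = -9481/108 + 131 = 4667/108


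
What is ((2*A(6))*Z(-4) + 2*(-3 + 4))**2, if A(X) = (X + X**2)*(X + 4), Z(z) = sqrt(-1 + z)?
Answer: -3527996 + 3360*I*sqrt(5) ≈ -3.528e+6 + 7513.2*I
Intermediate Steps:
A(X) = (4 + X)*(X + X**2) (A(X) = (X + X**2)*(4 + X) = (4 + X)*(X + X**2))
((2*A(6))*Z(-4) + 2*(-3 + 4))**2 = ((2*(6*(4 + 6**2 + 5*6)))*sqrt(-1 - 4) + 2*(-3 + 4))**2 = ((2*(6*(4 + 36 + 30)))*sqrt(-5) + 2*1)**2 = ((2*(6*70))*(I*sqrt(5)) + 2)**2 = ((2*420)*(I*sqrt(5)) + 2)**2 = (840*(I*sqrt(5)) + 2)**2 = (840*I*sqrt(5) + 2)**2 = (2 + 840*I*sqrt(5))**2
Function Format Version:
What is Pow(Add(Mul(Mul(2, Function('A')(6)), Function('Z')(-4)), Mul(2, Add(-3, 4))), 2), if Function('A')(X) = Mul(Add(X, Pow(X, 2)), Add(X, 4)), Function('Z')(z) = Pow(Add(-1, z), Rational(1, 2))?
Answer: Add(-3527996, Mul(3360, I, Pow(5, Rational(1, 2)))) ≈ Add(-3.5280e+6, Mul(7513.2, I))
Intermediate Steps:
Function('A')(X) = Mul(Add(4, X), Add(X, Pow(X, 2))) (Function('A')(X) = Mul(Add(X, Pow(X, 2)), Add(4, X)) = Mul(Add(4, X), Add(X, Pow(X, 2))))
Pow(Add(Mul(Mul(2, Function('A')(6)), Function('Z')(-4)), Mul(2, Add(-3, 4))), 2) = Pow(Add(Mul(Mul(2, Mul(6, Add(4, Pow(6, 2), Mul(5, 6)))), Pow(Add(-1, -4), Rational(1, 2))), Mul(2, Add(-3, 4))), 2) = Pow(Add(Mul(Mul(2, Mul(6, Add(4, 36, 30))), Pow(-5, Rational(1, 2))), Mul(2, 1)), 2) = Pow(Add(Mul(Mul(2, Mul(6, 70)), Mul(I, Pow(5, Rational(1, 2)))), 2), 2) = Pow(Add(Mul(Mul(2, 420), Mul(I, Pow(5, Rational(1, 2)))), 2), 2) = Pow(Add(Mul(840, Mul(I, Pow(5, Rational(1, 2)))), 2), 2) = Pow(Add(Mul(840, I, Pow(5, Rational(1, 2))), 2), 2) = Pow(Add(2, Mul(840, I, Pow(5, Rational(1, 2)))), 2)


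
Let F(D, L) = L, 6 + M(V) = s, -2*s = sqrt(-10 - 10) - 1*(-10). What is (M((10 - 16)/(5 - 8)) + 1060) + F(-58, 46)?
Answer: 1095 - I*sqrt(5) ≈ 1095.0 - 2.2361*I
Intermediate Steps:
s = -5 - I*sqrt(5) (s = -(sqrt(-10 - 10) - 1*(-10))/2 = -(sqrt(-20) + 10)/2 = -(2*I*sqrt(5) + 10)/2 = -(10 + 2*I*sqrt(5))/2 = -5 - I*sqrt(5) ≈ -5.0 - 2.2361*I)
M(V) = -11 - I*sqrt(5) (M(V) = -6 + (-5 - I*sqrt(5)) = -11 - I*sqrt(5))
(M((10 - 16)/(5 - 8)) + 1060) + F(-58, 46) = ((-11 - I*sqrt(5)) + 1060) + 46 = (1049 - I*sqrt(5)) + 46 = 1095 - I*sqrt(5)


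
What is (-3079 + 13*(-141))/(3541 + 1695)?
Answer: -1228/1309 ≈ -0.93812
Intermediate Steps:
(-3079 + 13*(-141))/(3541 + 1695) = (-3079 - 1833)/5236 = -4912*1/5236 = -1228/1309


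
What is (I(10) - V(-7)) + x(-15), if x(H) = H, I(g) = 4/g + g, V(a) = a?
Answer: 12/5 ≈ 2.4000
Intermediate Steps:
I(g) = g + 4/g
(I(10) - V(-7)) + x(-15) = ((10 + 4/10) - 1*(-7)) - 15 = ((10 + 4*(⅒)) + 7) - 15 = ((10 + ⅖) + 7) - 15 = (52/5 + 7) - 15 = 87/5 - 15 = 12/5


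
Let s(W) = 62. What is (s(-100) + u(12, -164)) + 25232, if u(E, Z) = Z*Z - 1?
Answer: 52189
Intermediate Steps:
u(E, Z) = -1 + Z² (u(E, Z) = Z² - 1 = -1 + Z²)
(s(-100) + u(12, -164)) + 25232 = (62 + (-1 + (-164)²)) + 25232 = (62 + (-1 + 26896)) + 25232 = (62 + 26895) + 25232 = 26957 + 25232 = 52189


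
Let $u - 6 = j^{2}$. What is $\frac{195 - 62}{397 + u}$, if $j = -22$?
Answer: $\frac{133}{887} \approx 0.14994$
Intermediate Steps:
$u = 490$ ($u = 6 + \left(-22\right)^{2} = 6 + 484 = 490$)
$\frac{195 - 62}{397 + u} = \frac{195 - 62}{397 + 490} = \frac{133}{887}$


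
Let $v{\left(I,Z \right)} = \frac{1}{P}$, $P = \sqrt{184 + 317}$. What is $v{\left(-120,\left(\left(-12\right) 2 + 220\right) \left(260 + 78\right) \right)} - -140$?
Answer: $140 + \frac{\sqrt{501}}{501} \approx 140.04$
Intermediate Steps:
$P = \sqrt{501} \approx 22.383$
$v{\left(I,Z \right)} = \frac{\sqrt{501}}{501}$ ($v{\left(I,Z \right)} = \frac{1}{\sqrt{501}} = \frac{\sqrt{501}}{501}$)
$v{\left(-120,\left(\left(-12\right) 2 + 220\right) \left(260 + 78\right) \right)} - -140 = \frac{\sqrt{501}}{501} - -140 = \frac{\sqrt{501}}{501} + 140 = 140 + \frac{\sqrt{501}}{501}$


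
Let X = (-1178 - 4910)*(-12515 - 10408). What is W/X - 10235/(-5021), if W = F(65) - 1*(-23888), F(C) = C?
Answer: 1428467985653/700706779704 ≈ 2.0386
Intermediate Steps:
X = 139555224 (X = -6088*(-22923) = 139555224)
W = 23953 (W = 65 - 1*(-23888) = 65 + 23888 = 23953)
W/X - 10235/(-5021) = 23953/139555224 - 10235/(-5021) = 23953*(1/139555224) - 10235*(-1/5021) = 23953/139555224 + 10235/5021 = 1428467985653/700706779704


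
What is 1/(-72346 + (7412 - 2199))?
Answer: -1/67133 ≈ -1.4896e-5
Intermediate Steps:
1/(-72346 + (7412 - 2199)) = 1/(-72346 + 5213) = 1/(-67133) = -1/67133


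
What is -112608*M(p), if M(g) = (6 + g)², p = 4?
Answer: -11260800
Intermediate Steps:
-112608*M(p) = -112608*(6 + 4)² = -112608*10² = -112608*100 = -11260800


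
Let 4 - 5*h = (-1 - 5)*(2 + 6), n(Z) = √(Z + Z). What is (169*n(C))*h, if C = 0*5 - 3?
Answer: 8788*I*√6/5 ≈ 4305.2*I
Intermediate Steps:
C = -3 (C = 0 - 3 = -3)
n(Z) = √2*√Z (n(Z) = √(2*Z) = √2*√Z)
h = 52/5 (h = ⅘ - (-1 - 5)*(2 + 6)/5 = ⅘ - (-6)*8/5 = ⅘ - ⅕*(-48) = ⅘ + 48/5 = 52/5 ≈ 10.400)
(169*n(C))*h = (169*(√2*√(-3)))*(52/5) = (169*(√2*(I*√3)))*(52/5) = (169*(I*√6))*(52/5) = (169*I*√6)*(52/5) = 8788*I*√6/5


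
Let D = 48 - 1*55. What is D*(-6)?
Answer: 42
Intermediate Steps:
D = -7 (D = 48 - 55 = -7)
D*(-6) = -7*(-6) = 42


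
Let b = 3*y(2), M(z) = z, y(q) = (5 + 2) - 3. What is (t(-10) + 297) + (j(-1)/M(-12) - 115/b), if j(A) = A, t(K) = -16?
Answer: 543/2 ≈ 271.50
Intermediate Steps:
y(q) = 4 (y(q) = 7 - 3 = 4)
b = 12 (b = 3*4 = 12)
(t(-10) + 297) + (j(-1)/M(-12) - 115/b) = (-16 + 297) + (-1/(-12) - 115/12) = 281 + (-1*(-1/12) - 115*1/12) = 281 + (1/12 - 115/12) = 281 - 19/2 = 543/2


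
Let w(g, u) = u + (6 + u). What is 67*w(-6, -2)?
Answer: 134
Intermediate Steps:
w(g, u) = 6 + 2*u
67*w(-6, -2) = 67*(6 + 2*(-2)) = 67*(6 - 4) = 67*2 = 134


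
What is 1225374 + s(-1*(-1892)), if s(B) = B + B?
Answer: 1229158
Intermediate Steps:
s(B) = 2*B
1225374 + s(-1*(-1892)) = 1225374 + 2*(-1*(-1892)) = 1225374 + 2*1892 = 1225374 + 3784 = 1229158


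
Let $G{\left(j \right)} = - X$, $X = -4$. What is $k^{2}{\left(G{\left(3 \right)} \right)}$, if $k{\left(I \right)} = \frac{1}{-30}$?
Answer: $\frac{1}{900} \approx 0.0011111$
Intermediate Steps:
$G{\left(j \right)} = 4$ ($G{\left(j \right)} = \left(-1\right) \left(-4\right) = 4$)
$k{\left(I \right)} = - \frac{1}{30}$
$k^{2}{\left(G{\left(3 \right)} \right)} = \left(- \frac{1}{30}\right)^{2} = \frac{1}{900}$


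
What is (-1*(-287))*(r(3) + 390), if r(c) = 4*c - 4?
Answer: 114226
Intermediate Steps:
r(c) = -4 + 4*c
(-1*(-287))*(r(3) + 390) = (-1*(-287))*((-4 + 4*3) + 390) = 287*((-4 + 12) + 390) = 287*(8 + 390) = 287*398 = 114226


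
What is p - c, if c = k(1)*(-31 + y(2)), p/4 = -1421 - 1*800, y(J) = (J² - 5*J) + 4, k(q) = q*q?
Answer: -8851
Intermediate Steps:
k(q) = q²
y(J) = 4 + J² - 5*J
p = -8884 (p = 4*(-1421 - 1*800) = 4*(-1421 - 800) = 4*(-2221) = -8884)
c = -33 (c = 1²*(-31 + (4 + 2² - 5*2)) = 1*(-31 + (4 + 4 - 10)) = 1*(-31 - 2) = 1*(-33) = -33)
p - c = -8884 - 1*(-33) = -8884 + 33 = -8851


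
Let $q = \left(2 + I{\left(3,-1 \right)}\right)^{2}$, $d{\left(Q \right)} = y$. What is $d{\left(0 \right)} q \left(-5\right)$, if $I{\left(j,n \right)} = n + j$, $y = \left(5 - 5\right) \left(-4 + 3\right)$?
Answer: $0$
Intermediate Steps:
$y = 0$ ($y = 0 \left(-1\right) = 0$)
$I{\left(j,n \right)} = j + n$
$d{\left(Q \right)} = 0$
$q = 16$ ($q = \left(2 + \left(3 - 1\right)\right)^{2} = \left(2 + 2\right)^{2} = 4^{2} = 16$)
$d{\left(0 \right)} q \left(-5\right) = 0 \cdot 16 \left(-5\right) = 0 \left(-5\right) = 0$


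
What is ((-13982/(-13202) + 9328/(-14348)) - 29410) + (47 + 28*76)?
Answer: -644854845760/23677787 ≈ -27235.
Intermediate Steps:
((-13982/(-13202) + 9328/(-14348)) - 29410) + (47 + 28*76) = ((-13982*(-1/13202) + 9328*(-1/14348)) - 29410) + (47 + 2128) = ((6991/6601 - 2332/3587) - 29410) + 2175 = (9683185/23677787 - 29410) + 2175 = -696354032485/23677787 + 2175 = -644854845760/23677787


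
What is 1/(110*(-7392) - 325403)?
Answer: -1/1138523 ≈ -8.7833e-7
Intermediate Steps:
1/(110*(-7392) - 325403) = 1/(-813120 - 325403) = 1/(-1138523) = -1/1138523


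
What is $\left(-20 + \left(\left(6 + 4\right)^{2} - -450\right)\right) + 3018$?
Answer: $3548$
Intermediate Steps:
$\left(-20 + \left(\left(6 + 4\right)^{2} - -450\right)\right) + 3018 = \left(-20 + \left(10^{2} + 450\right)\right) + 3018 = \left(-20 + \left(100 + 450\right)\right) + 3018 = \left(-20 + 550\right) + 3018 = 530 + 3018 = 3548$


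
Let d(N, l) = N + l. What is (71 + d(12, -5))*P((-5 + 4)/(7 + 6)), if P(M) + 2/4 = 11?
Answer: 819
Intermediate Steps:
P(M) = 21/2 (P(M) = -1/2 + 11 = 21/2)
(71 + d(12, -5))*P((-5 + 4)/(7 + 6)) = (71 + (12 - 5))*(21/2) = (71 + 7)*(21/2) = 78*(21/2) = 819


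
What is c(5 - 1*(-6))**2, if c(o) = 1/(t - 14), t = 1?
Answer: 1/169 ≈ 0.0059172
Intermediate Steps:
c(o) = -1/13 (c(o) = 1/(1 - 14) = 1/(-13) = -1/13)
c(5 - 1*(-6))**2 = (-1/13)**2 = 1/169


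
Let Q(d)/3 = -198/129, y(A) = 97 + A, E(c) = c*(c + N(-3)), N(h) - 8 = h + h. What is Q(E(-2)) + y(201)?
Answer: 12616/43 ≈ 293.40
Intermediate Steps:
N(h) = 8 + 2*h (N(h) = 8 + (h + h) = 8 + 2*h)
E(c) = c*(2 + c) (E(c) = c*(c + (8 + 2*(-3))) = c*(c + (8 - 6)) = c*(c + 2) = c*(2 + c))
Q(d) = -198/43 (Q(d) = 3*(-198/129) = 3*(-198*1/129) = 3*(-66/43) = -198/43)
Q(E(-2)) + y(201) = -198/43 + (97 + 201) = -198/43 + 298 = 12616/43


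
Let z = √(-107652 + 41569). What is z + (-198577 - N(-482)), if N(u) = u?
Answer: -198095 + I*√66083 ≈ -1.981e+5 + 257.07*I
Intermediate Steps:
z = I*√66083 (z = √(-66083) = I*√66083 ≈ 257.07*I)
z + (-198577 - N(-482)) = I*√66083 + (-198577 - 1*(-482)) = I*√66083 + (-198577 + 482) = I*√66083 - 198095 = -198095 + I*√66083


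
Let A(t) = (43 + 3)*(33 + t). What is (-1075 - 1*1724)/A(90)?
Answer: -933/1886 ≈ -0.49470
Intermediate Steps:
A(t) = 1518 + 46*t (A(t) = 46*(33 + t) = 1518 + 46*t)
(-1075 - 1*1724)/A(90) = (-1075 - 1*1724)/(1518 + 46*90) = (-1075 - 1724)/(1518 + 4140) = -2799/5658 = -2799*1/5658 = -933/1886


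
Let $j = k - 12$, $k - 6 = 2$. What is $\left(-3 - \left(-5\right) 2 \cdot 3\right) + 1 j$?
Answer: $23$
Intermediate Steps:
$k = 8$ ($k = 6 + 2 = 8$)
$j = -4$ ($j = 8 - 12 = -4$)
$\left(-3 - \left(-5\right) 2 \cdot 3\right) + 1 j = \left(-3 - \left(-5\right) 2 \cdot 3\right) + 1 \left(-4\right) = \left(-3 - \left(-10\right) 3\right) - 4 = \left(-3 - -30\right) - 4 = \left(-3 + 30\right) - 4 = 27 - 4 = 23$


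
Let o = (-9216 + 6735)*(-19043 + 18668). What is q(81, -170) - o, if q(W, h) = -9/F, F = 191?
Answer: -177701634/191 ≈ -9.3038e+5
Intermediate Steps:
q(W, h) = -9/191
o = 930375 (o = -2481*(-375) = 930375)
q(81, -170) - o = -9/191 - 1*930375 = -9/191 - 930375 = -177701634/191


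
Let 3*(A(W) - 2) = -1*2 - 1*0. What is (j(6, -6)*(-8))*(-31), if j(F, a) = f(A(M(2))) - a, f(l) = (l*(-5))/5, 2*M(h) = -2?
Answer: 3472/3 ≈ 1157.3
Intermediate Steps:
M(h) = -1 (M(h) = (1/2)*(-2) = -1)
A(W) = 4/3 (A(W) = 2 + (-1*2 - 1*0)/3 = 2 + (-2 + 0)/3 = 2 + (1/3)*(-2) = 2 - 2/3 = 4/3)
f(l) = -l (f(l) = -5*l*(1/5) = -l)
j(F, a) = -4/3 - a (j(F, a) = -1*4/3 - a = -4/3 - a)
(j(6, -6)*(-8))*(-31) = ((-4/3 - 1*(-6))*(-8))*(-31) = ((-4/3 + 6)*(-8))*(-31) = ((14/3)*(-8))*(-31) = -112/3*(-31) = 3472/3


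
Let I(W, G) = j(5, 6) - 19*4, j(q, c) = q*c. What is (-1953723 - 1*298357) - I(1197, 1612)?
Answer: -2252034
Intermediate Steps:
j(q, c) = c*q
I(W, G) = -46 (I(W, G) = 6*5 - 19*4 = 30 - 76 = -46)
(-1953723 - 1*298357) - I(1197, 1612) = (-1953723 - 1*298357) - 1*(-46) = (-1953723 - 298357) + 46 = -2252080 + 46 = -2252034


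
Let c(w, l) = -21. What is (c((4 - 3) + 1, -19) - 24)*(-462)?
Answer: 20790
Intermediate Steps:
(c((4 - 3) + 1, -19) - 24)*(-462) = (-21 - 24)*(-462) = -45*(-462) = 20790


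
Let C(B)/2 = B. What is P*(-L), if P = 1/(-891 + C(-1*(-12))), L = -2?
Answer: -2/867 ≈ -0.0023068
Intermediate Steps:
C(B) = 2*B
P = -1/867 (P = 1/(-891 + 2*(-1*(-12))) = 1/(-891 + 2*12) = 1/(-891 + 24) = 1/(-867) = -1/867 ≈ -0.0011534)
P*(-L) = -(-1)*(-2)/867 = -1/867*2 = -2/867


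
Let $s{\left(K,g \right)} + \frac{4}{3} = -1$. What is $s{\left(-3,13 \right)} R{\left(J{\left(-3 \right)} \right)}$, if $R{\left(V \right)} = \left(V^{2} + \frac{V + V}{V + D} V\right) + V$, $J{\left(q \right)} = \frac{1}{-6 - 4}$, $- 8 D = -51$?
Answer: $\frac{15253}{75300} \approx 0.20256$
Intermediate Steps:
$s{\left(K,g \right)} = - \frac{7}{3}$ ($s{\left(K,g \right)} = - \frac{4}{3} - 1 = - \frac{7}{3}$)
$D = \frac{51}{8}$ ($D = \left(- \frac{1}{8}\right) \left(-51\right) = \frac{51}{8} \approx 6.375$)
$J{\left(q \right)} = - \frac{1}{10}$ ($J{\left(q \right)} = \frac{1}{-10} = - \frac{1}{10}$)
$R{\left(V \right)} = V + V^{2} + \frac{2 V^{2}}{\frac{51}{8} + V}$ ($R{\left(V \right)} = \left(V^{2} + \frac{V + V}{V + \frac{51}{8}} V\right) + V = \left(V^{2} + \frac{2 V}{\frac{51}{8} + V} V\right) + V = \left(V^{2} + \frac{2 V^{2}}{\frac{51}{8} + V}\right) + V = V + V^{2} + \frac{2 V^{2}}{\frac{51}{8} + V}$)
$s{\left(-3,13 \right)} R{\left(J{\left(-3 \right)} \right)} = - \frac{7 \left(- \frac{51 + 8 \left(- \frac{1}{10}\right)^{2} + 75 \left(- \frac{1}{10}\right)}{10 \left(51 + 8 \left(- \frac{1}{10}\right)\right)}\right)}{3} = - \frac{7 \left(- \frac{51 + 8 \cdot \frac{1}{100} - \frac{15}{2}}{10 \left(51 - \frac{4}{5}\right)}\right)}{3} = - \frac{7 \left(- \frac{51 + \frac{2}{25} - \frac{15}{2}}{10 \cdot \frac{251}{5}}\right)}{3} = - \frac{7 \left(\left(- \frac{1}{10}\right) \frac{5}{251} \cdot \frac{2179}{50}\right)}{3} = \left(- \frac{7}{3}\right) \left(- \frac{2179}{25100}\right) = \frac{15253}{75300}$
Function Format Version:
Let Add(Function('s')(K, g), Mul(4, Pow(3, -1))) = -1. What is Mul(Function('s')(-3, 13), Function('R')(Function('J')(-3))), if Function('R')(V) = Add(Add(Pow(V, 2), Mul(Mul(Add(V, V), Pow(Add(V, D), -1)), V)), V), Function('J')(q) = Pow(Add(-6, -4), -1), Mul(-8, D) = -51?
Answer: Rational(15253, 75300) ≈ 0.20256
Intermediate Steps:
Function('s')(K, g) = Rational(-7, 3) (Function('s')(K, g) = Add(Rational(-4, 3), -1) = Rational(-7, 3))
D = Rational(51, 8) (D = Mul(Rational(-1, 8), -51) = Rational(51, 8) ≈ 6.3750)
Function('J')(q) = Rational(-1, 10) (Function('J')(q) = Pow(-10, -1) = Rational(-1, 10))
Function('R')(V) = Add(V, Pow(V, 2), Mul(2, Pow(V, 2), Pow(Add(Rational(51, 8), V), -1))) (Function('R')(V) = Add(Add(Pow(V, 2), Mul(Mul(Add(V, V), Pow(Add(V, Rational(51, 8)), -1)), V)), V) = Add(Add(Pow(V, 2), Mul(Mul(Mul(2, V), Pow(Add(Rational(51, 8), V), -1)), V)), V) = Add(Add(Pow(V, 2), Mul(Mul(2, V, Pow(Add(Rational(51, 8), V), -1)), V)), V) = Add(Add(Pow(V, 2), Mul(2, Pow(V, 2), Pow(Add(Rational(51, 8), V), -1))), V) = Add(V, Pow(V, 2), Mul(2, Pow(V, 2), Pow(Add(Rational(51, 8), V), -1))))
Mul(Function('s')(-3, 13), Function('R')(Function('J')(-3))) = Mul(Rational(-7, 3), Mul(Rational(-1, 10), Pow(Add(51, Mul(8, Rational(-1, 10))), -1), Add(51, Mul(8, Pow(Rational(-1, 10), 2)), Mul(75, Rational(-1, 10))))) = Mul(Rational(-7, 3), Mul(Rational(-1, 10), Pow(Add(51, Rational(-4, 5)), -1), Add(51, Mul(8, Rational(1, 100)), Rational(-15, 2)))) = Mul(Rational(-7, 3), Mul(Rational(-1, 10), Pow(Rational(251, 5), -1), Add(51, Rational(2, 25), Rational(-15, 2)))) = Mul(Rational(-7, 3), Mul(Rational(-1, 10), Rational(5, 251), Rational(2179, 50))) = Mul(Rational(-7, 3), Rational(-2179, 25100)) = Rational(15253, 75300)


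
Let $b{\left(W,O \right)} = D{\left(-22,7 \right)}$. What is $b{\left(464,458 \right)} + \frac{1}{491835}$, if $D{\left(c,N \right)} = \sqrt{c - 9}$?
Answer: $\frac{1}{491835} + i \sqrt{31} \approx 2.0332 \cdot 10^{-6} + 5.5678 i$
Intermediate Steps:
$D{\left(c,N \right)} = \sqrt{-9 + c}$
$b{\left(W,O \right)} = i \sqrt{31}$ ($b{\left(W,O \right)} = \sqrt{-9 - 22} = \sqrt{-31} = i \sqrt{31}$)
$b{\left(464,458 \right)} + \frac{1}{491835} = i \sqrt{31} + \frac{1}{491835} = \frac{1}{491835} + i \sqrt{31}$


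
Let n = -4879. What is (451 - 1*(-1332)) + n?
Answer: -3096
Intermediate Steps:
(451 - 1*(-1332)) + n = (451 - 1*(-1332)) - 4879 = (451 + 1332) - 4879 = 1783 - 4879 = -3096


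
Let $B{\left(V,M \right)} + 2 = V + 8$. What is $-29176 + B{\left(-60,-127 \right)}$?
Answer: $-29230$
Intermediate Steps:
$B{\left(V,M \right)} = 6 + V$ ($B{\left(V,M \right)} = -2 + \left(V + 8\right) = -2 + \left(8 + V\right) = 6 + V$)
$-29176 + B{\left(-60,-127 \right)} = -29176 + \left(6 - 60\right) = -29176 - 54 = -29230$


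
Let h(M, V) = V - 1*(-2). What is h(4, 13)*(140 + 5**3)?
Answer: 3975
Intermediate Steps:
h(M, V) = 2 + V (h(M, V) = V + 2 = 2 + V)
h(4, 13)*(140 + 5**3) = (2 + 13)*(140 + 5**3) = 15*(140 + 125) = 15*265 = 3975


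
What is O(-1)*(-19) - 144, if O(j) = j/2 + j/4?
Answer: -519/4 ≈ -129.75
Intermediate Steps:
O(j) = 3*j/4 (O(j) = j*(½) + j*(¼) = j/2 + j/4 = 3*j/4)
O(-1)*(-19) - 144 = ((¾)*(-1))*(-19) - 144 = -¾*(-19) - 144 = 57/4 - 144 = -519/4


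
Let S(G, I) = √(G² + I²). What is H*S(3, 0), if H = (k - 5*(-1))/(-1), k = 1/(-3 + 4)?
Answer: -18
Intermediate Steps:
k = 1 (k = 1/1 = 1)
H = -6 (H = (1 - 5*(-1))/(-1) = (1 + 5)*(-1) = 6*(-1) = -6)
H*S(3, 0) = -6*√(3² + 0²) = -6*√(9 + 0) = -6*√9 = -6*3 = -18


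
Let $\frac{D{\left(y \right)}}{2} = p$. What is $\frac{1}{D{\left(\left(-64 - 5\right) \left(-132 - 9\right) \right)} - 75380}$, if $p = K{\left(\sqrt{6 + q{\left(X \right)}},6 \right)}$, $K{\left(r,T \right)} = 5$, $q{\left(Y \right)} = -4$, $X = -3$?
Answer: $- \frac{1}{75370} \approx -1.3268 \cdot 10^{-5}$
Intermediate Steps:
$p = 5$
$D{\left(y \right)} = 10$ ($D{\left(y \right)} = 2 \cdot 5 = 10$)
$\frac{1}{D{\left(\left(-64 - 5\right) \left(-132 - 9\right) \right)} - 75380} = \frac{1}{10 - 75380} = \frac{1}{-75370} = - \frac{1}{75370}$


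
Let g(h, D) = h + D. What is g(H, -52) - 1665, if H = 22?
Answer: -1695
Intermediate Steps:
g(h, D) = D + h
g(H, -52) - 1665 = (-52 + 22) - 1665 = -30 - 1665 = -1695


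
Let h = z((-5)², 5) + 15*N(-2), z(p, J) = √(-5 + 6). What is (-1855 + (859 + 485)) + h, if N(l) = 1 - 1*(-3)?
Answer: -450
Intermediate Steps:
N(l) = 4 (N(l) = 1 + 3 = 4)
z(p, J) = 1 (z(p, J) = √1 = 1)
h = 61 (h = 1 + 15*4 = 1 + 60 = 61)
(-1855 + (859 + 485)) + h = (-1855 + (859 + 485)) + 61 = (-1855 + 1344) + 61 = -511 + 61 = -450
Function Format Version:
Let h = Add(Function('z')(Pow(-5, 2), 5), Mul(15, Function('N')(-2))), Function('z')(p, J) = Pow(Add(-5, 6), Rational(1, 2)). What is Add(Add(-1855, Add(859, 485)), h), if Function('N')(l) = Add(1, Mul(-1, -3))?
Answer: -450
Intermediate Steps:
Function('N')(l) = 4 (Function('N')(l) = Add(1, 3) = 4)
Function('z')(p, J) = 1 (Function('z')(p, J) = Pow(1, Rational(1, 2)) = 1)
h = 61 (h = Add(1, Mul(15, 4)) = Add(1, 60) = 61)
Add(Add(-1855, Add(859, 485)), h) = Add(Add(-1855, Add(859, 485)), 61) = Add(Add(-1855, 1344), 61) = Add(-511, 61) = -450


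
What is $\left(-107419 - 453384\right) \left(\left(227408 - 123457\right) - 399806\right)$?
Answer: $165916371565$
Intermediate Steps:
$\left(-107419 - 453384\right) \left(\left(227408 - 123457\right) - 399806\right) = - 560803 \left(103951 - 399806\right) = \left(-560803\right) \left(-295855\right) = 165916371565$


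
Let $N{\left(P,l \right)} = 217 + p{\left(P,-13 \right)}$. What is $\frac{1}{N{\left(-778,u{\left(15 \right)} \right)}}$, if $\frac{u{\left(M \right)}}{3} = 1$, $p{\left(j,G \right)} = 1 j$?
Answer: $- \frac{1}{561} \approx -0.0017825$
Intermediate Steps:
$p{\left(j,G \right)} = j$
$u{\left(M \right)} = 3$ ($u{\left(M \right)} = 3 \cdot 1 = 3$)
$N{\left(P,l \right)} = 217 + P$
$\frac{1}{N{\left(-778,u{\left(15 \right)} \right)}} = \frac{1}{217 - 778} = \frac{1}{-561} = - \frac{1}{561}$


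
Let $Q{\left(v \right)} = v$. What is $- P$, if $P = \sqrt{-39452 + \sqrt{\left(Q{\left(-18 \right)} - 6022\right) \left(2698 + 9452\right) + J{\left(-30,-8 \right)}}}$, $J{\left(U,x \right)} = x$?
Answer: $- \sqrt{-39452 + 2 i \sqrt{18346502}} \approx -21.44 - 199.78 i$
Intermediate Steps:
$P = \sqrt{-39452 + 2 i \sqrt{18346502}}$ ($P = \sqrt{-39452 + \sqrt{\left(-18 - 6022\right) \left(2698 + 9452\right) - 8}} = \sqrt{-39452 + \sqrt{\left(-6040\right) 12150 - 8}} = \sqrt{-39452 + \sqrt{-73386000 - 8}} = \sqrt{-39452 + \sqrt{-73386008}} = \sqrt{-39452 + 2 i \sqrt{18346502}} \approx 21.44 + 199.78 i$)
$- P = - \sqrt{-39452 + 2 i \sqrt{18346502}}$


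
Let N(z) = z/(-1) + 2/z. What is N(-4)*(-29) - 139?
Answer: -481/2 ≈ -240.50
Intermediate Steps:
N(z) = -z + 2/z (N(z) = z*(-1) + 2/z = -z + 2/z)
N(-4)*(-29) - 139 = (-1*(-4) + 2/(-4))*(-29) - 139 = (4 + 2*(-¼))*(-29) - 139 = (4 - ½)*(-29) - 139 = (7/2)*(-29) - 139 = -203/2 - 139 = -481/2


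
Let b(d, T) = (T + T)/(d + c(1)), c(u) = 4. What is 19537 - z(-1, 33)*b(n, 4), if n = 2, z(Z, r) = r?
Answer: 19493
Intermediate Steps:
b(d, T) = 2*T/(4 + d) (b(d, T) = (T + T)/(d + 4) = (2*T)/(4 + d) = 2*T/(4 + d))
19537 - z(-1, 33)*b(n, 4) = 19537 - 33*2*4/(4 + 2) = 19537 - 33*2*4/6 = 19537 - 33*2*4*(⅙) = 19537 - 33*4/3 = 19537 - 1*44 = 19537 - 44 = 19493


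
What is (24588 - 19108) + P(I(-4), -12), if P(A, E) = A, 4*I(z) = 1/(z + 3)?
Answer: 21919/4 ≈ 5479.8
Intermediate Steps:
I(z) = 1/(4*(3 + z)) (I(z) = 1/(4*(z + 3)) = 1/(4*(3 + z)))
(24588 - 19108) + P(I(-4), -12) = (24588 - 19108) + 1/(4*(3 - 4)) = 5480 + (¼)/(-1) = 5480 + (¼)*(-1) = 5480 - ¼ = 21919/4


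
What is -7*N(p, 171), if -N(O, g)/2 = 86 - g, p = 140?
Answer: -1190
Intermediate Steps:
N(O, g) = -172 + 2*g (N(O, g) = -2*(86 - g) = -172 + 2*g)
-7*N(p, 171) = -7*(-172 + 2*171) = -7*(-172 + 342) = -7*170 = -1190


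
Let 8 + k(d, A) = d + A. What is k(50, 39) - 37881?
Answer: -37800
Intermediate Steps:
k(d, A) = -8 + A + d (k(d, A) = -8 + (d + A) = -8 + (A + d) = -8 + A + d)
k(50, 39) - 37881 = (-8 + 39 + 50) - 37881 = 81 - 37881 = -37800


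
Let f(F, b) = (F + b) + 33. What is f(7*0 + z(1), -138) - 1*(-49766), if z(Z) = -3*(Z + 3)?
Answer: 49649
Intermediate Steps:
z(Z) = -9 - 3*Z (z(Z) = -3*(3 + Z) = -9 - 3*Z)
f(F, b) = 33 + F + b
f(7*0 + z(1), -138) - 1*(-49766) = (33 + (7*0 + (-9 - 3*1)) - 138) - 1*(-49766) = (33 + (0 + (-9 - 3)) - 138) + 49766 = (33 + (0 - 12) - 138) + 49766 = (33 - 12 - 138) + 49766 = -117 + 49766 = 49649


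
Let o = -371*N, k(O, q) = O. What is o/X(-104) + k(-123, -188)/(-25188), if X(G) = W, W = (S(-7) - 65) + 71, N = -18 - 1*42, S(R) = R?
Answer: -186894919/8396 ≈ -22260.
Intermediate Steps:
N = -60 (N = -18 - 42 = -60)
W = -1 (W = (-7 - 65) + 71 = -72 + 71 = -1)
X(G) = -1
o = 22260 (o = -371*(-60) = 22260)
o/X(-104) + k(-123, -188)/(-25188) = 22260/(-1) - 123/(-25188) = 22260*(-1) - 123*(-1/25188) = -22260 + 41/8396 = -186894919/8396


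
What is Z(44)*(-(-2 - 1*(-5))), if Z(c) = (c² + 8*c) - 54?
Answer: -6702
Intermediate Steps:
Z(c) = -54 + c² + 8*c
Z(44)*(-(-2 - 1*(-5))) = (-54 + 44² + 8*44)*(-(-2 - 1*(-5))) = (-54 + 1936 + 352)*(-(-2 + 5)) = 2234*(-1*3) = 2234*(-3) = -6702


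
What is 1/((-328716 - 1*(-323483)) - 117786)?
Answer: -1/123019 ≈ -8.1288e-6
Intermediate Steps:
1/((-328716 - 1*(-323483)) - 117786) = 1/((-328716 + 323483) - 117786) = 1/(-5233 - 117786) = 1/(-123019) = -1/123019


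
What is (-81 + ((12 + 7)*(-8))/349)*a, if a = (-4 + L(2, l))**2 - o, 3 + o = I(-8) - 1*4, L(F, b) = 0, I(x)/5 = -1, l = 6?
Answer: -795788/349 ≈ -2280.2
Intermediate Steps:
I(x) = -5 (I(x) = 5*(-1) = -5)
o = -12 (o = -3 + (-5 - 1*4) = -3 + (-5 - 4) = -3 - 9 = -12)
a = 28 (a = (-4 + 0)**2 - 1*(-12) = (-4)**2 + 12 = 16 + 12 = 28)
(-81 + ((12 + 7)*(-8))/349)*a = (-81 + ((12 + 7)*(-8))/349)*28 = (-81 + (19*(-8))*(1/349))*28 = (-81 - 152*1/349)*28 = (-81 - 152/349)*28 = -28421/349*28 = -795788/349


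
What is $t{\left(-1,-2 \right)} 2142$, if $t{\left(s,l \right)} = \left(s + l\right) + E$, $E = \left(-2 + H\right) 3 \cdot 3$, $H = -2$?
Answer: $-83538$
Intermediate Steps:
$E = -36$ ($E = \left(-2 - 2\right) 3 \cdot 3 = \left(-4\right) 9 = -36$)
$t{\left(s,l \right)} = -36 + l + s$ ($t{\left(s,l \right)} = \left(s + l\right) - 36 = \left(l + s\right) - 36 = -36 + l + s$)
$t{\left(-1,-2 \right)} 2142 = \left(-36 - 2 - 1\right) 2142 = \left(-39\right) 2142 = -83538$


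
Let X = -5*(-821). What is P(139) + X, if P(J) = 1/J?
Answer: 570596/139 ≈ 4105.0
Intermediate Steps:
X = 4105
P(139) + X = 1/139 + 4105 = 570596/139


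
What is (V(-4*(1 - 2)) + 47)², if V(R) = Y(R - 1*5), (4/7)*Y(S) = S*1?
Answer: 32761/16 ≈ 2047.6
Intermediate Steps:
Y(S) = 7*S/4 (Y(S) = 7*(S*1)/4 = 7*S/4)
V(R) = -35/4 + 7*R/4 (V(R) = 7*(R - 1*5)/4 = 7*(R - 5)/4 = 7*(-5 + R)/4 = -35/4 + 7*R/4)
(V(-4*(1 - 2)) + 47)² = ((-35/4 + 7*(-4*(1 - 2))/4) + 47)² = ((-35/4 + 7*(-4*(-1))/4) + 47)² = ((-35/4 + (7/4)*4) + 47)² = ((-35/4 + 7) + 47)² = (-7/4 + 47)² = (181/4)² = 32761/16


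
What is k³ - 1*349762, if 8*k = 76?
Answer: -2791237/8 ≈ -3.4890e+5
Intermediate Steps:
k = 19/2 (k = (⅛)*76 = 19/2 ≈ 9.5000)
k³ - 1*349762 = (19/2)³ - 1*349762 = 6859/8 - 349762 = -2791237/8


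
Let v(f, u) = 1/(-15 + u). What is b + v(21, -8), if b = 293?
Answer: 6738/23 ≈ 292.96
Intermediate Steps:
b + v(21, -8) = 293 + 1/(-15 - 8) = 293 + 1/(-23) = 293 - 1/23 = 6738/23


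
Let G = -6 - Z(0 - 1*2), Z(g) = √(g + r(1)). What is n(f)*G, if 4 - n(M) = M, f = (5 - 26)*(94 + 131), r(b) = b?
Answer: -28374 - 4729*I ≈ -28374.0 - 4729.0*I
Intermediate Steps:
f = -4725 (f = -21*225 = -4725)
Z(g) = √(1 + g) (Z(g) = √(g + 1) = √(1 + g))
n(M) = 4 - M
G = -6 - I (G = -6 - √(1 + (0 - 1*2)) = -6 - √(1 + (0 - 2)) = -6 - √(1 - 2) = -6 - √(-1) = -6 - I ≈ -6.0 - 1.0*I)
n(f)*G = (4 - 1*(-4725))*(-6 - I) = (4 + 4725)*(-6 - I) = 4729*(-6 - I) = -28374 - 4729*I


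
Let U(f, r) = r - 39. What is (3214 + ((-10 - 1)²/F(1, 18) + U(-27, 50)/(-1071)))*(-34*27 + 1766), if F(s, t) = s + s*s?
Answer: 2973917768/1071 ≈ 2.7768e+6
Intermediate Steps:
U(f, r) = -39 + r
F(s, t) = s + s²
(3214 + ((-10 - 1)²/F(1, 18) + U(-27, 50)/(-1071)))*(-34*27 + 1766) = (3214 + ((-10 - 1)²/((1*(1 + 1))) + (-39 + 50)/(-1071)))*(-34*27 + 1766) = (3214 + ((-11)²/((1*2)) + 11*(-1/1071)))*(-918 + 1766) = (3214 + (121/2 - 11/1071))*848 = (3214 + 129569/2142)*848 = (7013957/2142)*848 = 2973917768/1071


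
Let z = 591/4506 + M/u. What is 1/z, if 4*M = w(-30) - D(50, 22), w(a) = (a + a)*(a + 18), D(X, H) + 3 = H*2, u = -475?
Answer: -1426900/322779 ≈ -4.4207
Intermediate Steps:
D(X, H) = -3 + 2*H (D(X, H) = -3 + H*2 = -3 + 2*H)
w(a) = 2*a*(18 + a) (w(a) = (2*a)*(18 + a) = 2*a*(18 + a))
M = 679/4 (M = (2*(-30)*(18 - 30) - (-3 + 2*22))/4 = (2*(-30)*(-12) - (-3 + 44))/4 = (720 - 1*41)/4 = (720 - 41)/4 = (¼)*679 = 679/4 ≈ 169.75)
z = -322779/1426900 (z = 591/4506 + (679/4)/(-475) = 591*(1/4506) + (679/4)*(-1/475) = 197/1502 - 679/1900 = -322779/1426900 ≈ -0.22621)
1/z = 1/(-322779/1426900) = -1426900/322779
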